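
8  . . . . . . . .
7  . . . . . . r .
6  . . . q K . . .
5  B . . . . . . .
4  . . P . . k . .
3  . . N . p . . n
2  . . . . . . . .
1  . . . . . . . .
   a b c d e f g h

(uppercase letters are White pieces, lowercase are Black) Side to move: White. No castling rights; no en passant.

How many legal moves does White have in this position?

1

White to move; king on e6.
In check: yes, from the black queen on d6.
Legal moves: Kxd6.
Count: 1.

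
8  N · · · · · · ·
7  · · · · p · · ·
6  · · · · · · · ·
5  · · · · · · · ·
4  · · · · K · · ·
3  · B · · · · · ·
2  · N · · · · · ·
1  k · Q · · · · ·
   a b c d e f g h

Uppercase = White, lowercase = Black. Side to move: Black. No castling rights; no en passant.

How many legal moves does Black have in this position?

Black to move; king on a1.
In check: yes, from the white queen on c1.
Legal moves: none.
Count: 0.

0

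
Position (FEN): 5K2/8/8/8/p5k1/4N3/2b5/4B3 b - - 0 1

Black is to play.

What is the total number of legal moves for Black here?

5

Black to move; king on g4.
In check: yes, from the white knight on e3.
Legal moves: Kh5, Kg5, Kf4, Kh3, Kf3.
Count: 5.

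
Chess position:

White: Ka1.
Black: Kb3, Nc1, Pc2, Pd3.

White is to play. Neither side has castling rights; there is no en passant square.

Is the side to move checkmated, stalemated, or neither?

White to move; white king on a1.
In check: no.
King squares — b1: attacked by Pc2; a2: attacked by Nc1; b2: attacked by Kb3.
Legal moves for White: none.
Not in check and no legal moves → stalemate.

stalemate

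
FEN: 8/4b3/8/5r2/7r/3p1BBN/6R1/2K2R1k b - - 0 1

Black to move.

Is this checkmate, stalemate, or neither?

checkmate

Black to move; black king on h1.
In check: yes, from the white rook on f1.
King squares — g1: attacked by Rf1; g2: attacked by Bf3; h2: attacked by Rg2.
Legal moves for Black: none.
In check with no legal moves → checkmate.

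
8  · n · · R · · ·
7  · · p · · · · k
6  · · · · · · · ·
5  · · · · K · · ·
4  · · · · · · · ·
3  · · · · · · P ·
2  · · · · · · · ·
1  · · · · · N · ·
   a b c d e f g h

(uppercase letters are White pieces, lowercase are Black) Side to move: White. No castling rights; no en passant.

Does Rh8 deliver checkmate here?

After Rh8: black king on h7; in check: yes, from the white rook on h8.
Black has 3 legal replies: Kxh8, Kg7, Kg6.
In check but a legal move exists → not checkmate.

no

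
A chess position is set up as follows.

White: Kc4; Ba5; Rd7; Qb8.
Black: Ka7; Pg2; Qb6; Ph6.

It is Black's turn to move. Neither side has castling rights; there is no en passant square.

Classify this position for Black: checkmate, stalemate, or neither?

Black to move; black king on a7.
In check: yes, from the white rook on d7 and the white queen on b8.
Legal moves for Black: Kxb8, Ka6.
Black is in check but has 2 legal moves → neither.

neither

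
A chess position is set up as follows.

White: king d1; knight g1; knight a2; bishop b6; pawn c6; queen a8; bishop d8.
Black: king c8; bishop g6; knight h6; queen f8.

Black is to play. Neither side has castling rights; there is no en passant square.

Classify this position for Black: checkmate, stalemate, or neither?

Black to move; black king on c8.
In check: yes, from the white queen on a8.
King squares — b7: attacked by Pc6; c7: attacked by Bb6; d7: attacked by Pc6; b8: attacked by Qa8; d8: attacked by Bb6.
Legal moves for Black: none.
In check with no legal moves → checkmate.

checkmate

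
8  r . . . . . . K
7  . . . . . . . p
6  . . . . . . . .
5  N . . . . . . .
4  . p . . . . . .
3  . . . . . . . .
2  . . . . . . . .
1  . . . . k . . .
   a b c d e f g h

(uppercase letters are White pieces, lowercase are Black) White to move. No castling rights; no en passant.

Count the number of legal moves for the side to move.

2

White to move; king on h8.
In check: yes, from the black rook on a8.
Legal moves: Kxh7, Kg7.
Count: 2.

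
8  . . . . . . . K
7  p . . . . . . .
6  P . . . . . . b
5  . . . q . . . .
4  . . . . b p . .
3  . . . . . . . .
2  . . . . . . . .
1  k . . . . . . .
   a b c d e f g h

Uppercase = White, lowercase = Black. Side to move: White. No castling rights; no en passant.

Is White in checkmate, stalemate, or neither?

White to move; white king on h8.
In check: no.
King squares — g7: attacked by Bh6; h7: attacked by Be4; g8: attacked by Qd5.
Legal moves for White: none.
Not in check and no legal moves → stalemate.

stalemate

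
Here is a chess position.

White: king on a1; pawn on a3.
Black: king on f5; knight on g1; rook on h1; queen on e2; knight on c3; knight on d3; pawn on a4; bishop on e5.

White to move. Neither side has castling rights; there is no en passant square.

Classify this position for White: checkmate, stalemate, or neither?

stalemate

White to move; white king on a1.
In check: no.
King squares — b1: attacked by Nc3; a2: attacked by Qe2; b2: attacked by Qe2.
Legal moves for White: none.
Not in check and no legal moves → stalemate.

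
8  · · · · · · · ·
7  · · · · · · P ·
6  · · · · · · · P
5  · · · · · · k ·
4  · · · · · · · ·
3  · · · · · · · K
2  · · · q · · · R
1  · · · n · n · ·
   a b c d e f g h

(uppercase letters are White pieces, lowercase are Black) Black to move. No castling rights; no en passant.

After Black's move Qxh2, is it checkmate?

yes

After Qxh2: white king on h3; in check: yes, from the black queen on h2.
King squares — g2: attacked by Qh2; h2: attacked by Nf1; g3: attacked by Nf1; g4: attacked by Kg5; h4: attacked by Qh2.
White has no legal moves → checkmate.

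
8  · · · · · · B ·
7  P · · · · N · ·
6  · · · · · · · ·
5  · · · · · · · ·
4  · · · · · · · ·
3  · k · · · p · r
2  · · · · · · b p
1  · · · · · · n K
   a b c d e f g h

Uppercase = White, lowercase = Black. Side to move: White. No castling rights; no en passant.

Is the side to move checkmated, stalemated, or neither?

checkmate

White to move; white king on h1.
In check: yes, from the black bishop on g2.
King squares — g1: attacked by Ph2; g2: attacked by Pf3; h2: attacked by Rh3.
Legal moves for White: none.
In check with no legal moves → checkmate.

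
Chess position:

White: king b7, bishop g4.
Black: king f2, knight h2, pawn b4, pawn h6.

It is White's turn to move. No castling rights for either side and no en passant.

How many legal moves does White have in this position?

17

White to move; king on b7.
In check: no.
Legal moves: Kc8, Kb8, Ka8, Kc7, Ka7, Kc6, Kb6, Ka6, Bc8, Bd7, Be6, Bh5, Bf5, Bh3, Bf3, Be2, Bd1.
Count: 17.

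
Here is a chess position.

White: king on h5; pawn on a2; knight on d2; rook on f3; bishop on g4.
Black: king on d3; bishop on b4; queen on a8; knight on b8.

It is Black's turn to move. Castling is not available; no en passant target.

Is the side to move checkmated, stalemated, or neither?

neither

Black to move; black king on d3.
In check: yes, from the white rook on f3.
Legal moves for Black: Kd4, Ke2, Kxd2, Kc2, Qxf3.
Black is in check but has 5 legal moves → neither.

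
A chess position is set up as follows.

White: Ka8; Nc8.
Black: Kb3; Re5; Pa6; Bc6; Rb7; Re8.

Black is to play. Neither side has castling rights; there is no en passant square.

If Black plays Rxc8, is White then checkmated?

yes

After Rxc8: white king on a8; in check: yes, from the black rook on c8.
King squares — a7: attacked by Rb7; b7: attacked by Bc6; b8: attacked by Rb7.
White has no legal moves → checkmate.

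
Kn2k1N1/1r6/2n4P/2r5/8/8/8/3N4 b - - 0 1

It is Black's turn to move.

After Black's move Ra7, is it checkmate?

yes

After Ra7: white king on a8; in check: yes, from the black rook on a7.
King squares — a7: attacked by Nc6; b7: attacked by Ra7; b8: attacked by Nc6.
White has no legal moves → checkmate.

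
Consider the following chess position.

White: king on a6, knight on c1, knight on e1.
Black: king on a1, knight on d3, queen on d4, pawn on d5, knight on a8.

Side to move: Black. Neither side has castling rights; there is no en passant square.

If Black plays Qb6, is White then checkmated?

After Qb6: white king on a6; in check: yes, from the black queen on b6.
King squares — a5: attacked by Qb6; b5: attacked by Qb6; b6: attacked by Na8; a7: attacked by Qb6; b7: attacked by Qb6.
White has no legal moves → checkmate.

yes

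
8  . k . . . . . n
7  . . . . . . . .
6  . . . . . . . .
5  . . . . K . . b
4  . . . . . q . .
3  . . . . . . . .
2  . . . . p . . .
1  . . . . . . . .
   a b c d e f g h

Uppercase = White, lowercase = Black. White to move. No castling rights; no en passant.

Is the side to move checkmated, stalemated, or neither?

White to move; white king on e5.
In check: yes, from the black queen on f4.
King squares — d4: attacked by Qf4; e4: attacked by Qf4; f4: available; d5: available; f5: attacked by Qf4; d6: attacked by Qf4; e6: available; f6: attacked by Qf4.
Legal moves for White: Ke6, Kd5, Kxf4.
White is in check but has 3 legal moves → neither.

neither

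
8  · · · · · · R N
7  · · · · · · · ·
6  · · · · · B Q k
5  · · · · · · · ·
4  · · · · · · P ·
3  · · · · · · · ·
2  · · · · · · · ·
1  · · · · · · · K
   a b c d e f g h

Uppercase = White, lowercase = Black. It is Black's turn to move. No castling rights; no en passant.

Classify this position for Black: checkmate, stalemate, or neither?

Black to move; black king on h6.
In check: yes, from the white queen on g6.
King squares — g5: attacked by Bf6; h5: attacked by Pg4; g6: attacked by Rg8; g7: attacked by Bf6; h7: attacked by Qg6.
Legal moves for Black: none.
In check with no legal moves → checkmate.

checkmate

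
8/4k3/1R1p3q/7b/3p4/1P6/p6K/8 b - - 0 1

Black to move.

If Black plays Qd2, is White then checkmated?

no

After Qd2: white king on h2; in check: yes, from the black queen on d2.
White has 4 legal replies: Kh3, Kg3, Kh1, Kg1.
In check but a legal move exists → not checkmate.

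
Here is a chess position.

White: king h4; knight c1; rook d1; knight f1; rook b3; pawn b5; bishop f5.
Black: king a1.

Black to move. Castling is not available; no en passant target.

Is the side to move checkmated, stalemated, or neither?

stalemate

Black to move; black king on a1.
In check: no.
King squares — b1: attacked by Rb3; a2: attacked by Nc1; b2: attacked by Rb3.
Legal moves for Black: none.
Not in check and no legal moves → stalemate.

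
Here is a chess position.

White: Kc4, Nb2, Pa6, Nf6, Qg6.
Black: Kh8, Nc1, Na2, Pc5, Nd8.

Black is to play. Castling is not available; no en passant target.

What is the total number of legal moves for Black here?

9

Black to move; king on h8.
In check: no.
Legal moves: Nf7, Nb7, Ne6, Nc6, Nb4, Nc3, Nd3, Nb3, Ne2.
Count: 9.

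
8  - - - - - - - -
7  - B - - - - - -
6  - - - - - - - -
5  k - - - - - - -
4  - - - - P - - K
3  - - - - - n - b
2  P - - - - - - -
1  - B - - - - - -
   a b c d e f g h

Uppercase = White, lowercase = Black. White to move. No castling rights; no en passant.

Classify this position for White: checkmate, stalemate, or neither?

neither

White to move; white king on h4.
In check: yes, from the black knight on f3.
Legal moves for White: Kh5, Kxh3, Kg3.
White is in check but has 3 legal moves → neither.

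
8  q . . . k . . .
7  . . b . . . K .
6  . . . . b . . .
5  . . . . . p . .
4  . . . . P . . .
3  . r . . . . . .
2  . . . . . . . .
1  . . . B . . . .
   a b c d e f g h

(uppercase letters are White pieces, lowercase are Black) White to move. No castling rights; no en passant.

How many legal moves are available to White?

13

White to move; king on g7.
In check: no.
Legal moves: Kh8, Kh7, Kh6, Kg6, Kf6, Bh5+, Bg4, Bf3, Bxb3, Be2, Bc2, exf5, e5.
Count: 13.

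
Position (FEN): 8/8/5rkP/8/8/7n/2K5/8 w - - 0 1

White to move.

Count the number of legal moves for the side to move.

9

White to move; king on c2.
In check: no.
Legal moves: Kd3, Kc3, Kb3, Kd2, Kb2, Kd1, Kc1, Kb1, h7.
Count: 9.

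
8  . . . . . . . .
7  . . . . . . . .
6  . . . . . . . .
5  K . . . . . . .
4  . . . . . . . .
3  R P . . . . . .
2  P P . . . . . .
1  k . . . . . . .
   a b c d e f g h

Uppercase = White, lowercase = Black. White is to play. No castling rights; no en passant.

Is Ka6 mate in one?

no

After Ka6: black king on a1; in check: no.
Black is not in check, so this cannot be checkmate.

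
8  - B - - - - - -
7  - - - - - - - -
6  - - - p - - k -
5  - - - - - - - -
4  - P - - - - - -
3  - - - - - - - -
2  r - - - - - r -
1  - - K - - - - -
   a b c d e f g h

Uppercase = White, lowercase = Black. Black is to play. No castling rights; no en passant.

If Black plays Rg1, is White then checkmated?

yes

After Rg1: white king on c1; in check: yes, from the black rook on g1.
King squares — b1: attacked by Rg1; d1: attacked by Rg1; b2: attacked by Ra2; c2: attacked by Ra2; d2: attacked by Ra2.
White has no legal moves → checkmate.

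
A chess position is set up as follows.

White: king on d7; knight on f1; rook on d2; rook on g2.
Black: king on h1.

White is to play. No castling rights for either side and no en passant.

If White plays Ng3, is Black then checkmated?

After Ng3: black king on h1; in check: yes, from the white knight on g3.
King squares — g1: attacked by Rg2; g2: attacked by Rd2; h2: attacked by Rg2.
Black has no legal moves → checkmate.

yes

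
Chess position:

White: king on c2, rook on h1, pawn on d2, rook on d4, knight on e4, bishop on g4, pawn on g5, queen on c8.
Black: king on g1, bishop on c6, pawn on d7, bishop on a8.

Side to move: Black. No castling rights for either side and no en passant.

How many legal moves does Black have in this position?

2

Black to move; king on g1.
In check: yes, from the white rook on h1.
Legal moves: Kg2, Kxh1.
Count: 2.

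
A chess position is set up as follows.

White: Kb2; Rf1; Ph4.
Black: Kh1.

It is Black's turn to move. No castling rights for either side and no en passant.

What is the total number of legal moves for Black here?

2

Black to move; king on h1.
In check: yes, from the white rook on f1.
Legal moves: Kh2, Kg2.
Count: 2.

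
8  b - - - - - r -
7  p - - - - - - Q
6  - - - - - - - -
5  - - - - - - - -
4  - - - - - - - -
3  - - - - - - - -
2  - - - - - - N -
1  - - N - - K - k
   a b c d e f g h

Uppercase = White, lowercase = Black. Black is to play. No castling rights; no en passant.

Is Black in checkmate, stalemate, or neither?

checkmate

Black to move; black king on h1.
In check: yes, from the white queen on h7.
King squares — g1: attacked by Kf1; g2: attacked by Kf1; h2: attacked by Qh7.
Legal moves for Black: none.
In check with no legal moves → checkmate.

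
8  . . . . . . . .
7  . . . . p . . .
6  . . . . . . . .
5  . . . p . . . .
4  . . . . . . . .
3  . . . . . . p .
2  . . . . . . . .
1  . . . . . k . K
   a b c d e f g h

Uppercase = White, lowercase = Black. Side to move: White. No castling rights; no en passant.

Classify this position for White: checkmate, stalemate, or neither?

stalemate

White to move; white king on h1.
In check: no.
King squares — g1: attacked by Kf1; g2: attacked by Kf1; h2: attacked by Pg3.
Legal moves for White: none.
Not in check and no legal moves → stalemate.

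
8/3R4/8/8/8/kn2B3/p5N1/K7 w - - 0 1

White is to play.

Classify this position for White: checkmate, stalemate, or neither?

checkmate

White to move; white king on a1.
In check: yes, from the black knight on b3.
King squares — b1: attacked by Pa2; a2: attacked by Ka3; b2: attacked by Ka3.
Legal moves for White: none.
In check with no legal moves → checkmate.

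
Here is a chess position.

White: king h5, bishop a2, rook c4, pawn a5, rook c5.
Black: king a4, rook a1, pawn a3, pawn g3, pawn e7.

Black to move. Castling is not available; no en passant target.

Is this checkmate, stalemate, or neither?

checkmate

Black to move; black king on a4.
In check: yes, from the white rook on c4.
King squares — a3: own pawn; b3: attacked by Ba2; b4: attacked by Rc4; a5: attacked by Rc5; b5: attacked by Rc5.
Legal moves for Black: none.
In check with no legal moves → checkmate.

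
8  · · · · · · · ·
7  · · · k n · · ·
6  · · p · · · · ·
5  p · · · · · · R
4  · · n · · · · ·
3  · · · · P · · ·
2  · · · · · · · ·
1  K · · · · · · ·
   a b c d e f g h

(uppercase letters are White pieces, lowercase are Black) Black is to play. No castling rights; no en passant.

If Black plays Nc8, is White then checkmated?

After Nc8: white king on a1; in check: no.
White is not in check, so this cannot be checkmate.

no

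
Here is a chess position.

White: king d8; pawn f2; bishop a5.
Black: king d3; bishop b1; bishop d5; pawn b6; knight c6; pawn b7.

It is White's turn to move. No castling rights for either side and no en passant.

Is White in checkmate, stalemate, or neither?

neither

White to move; white king on d8.
In check: yes, from the black knight on c6.
Legal moves for White: Ke8, Kc8, Kd7, Kc7.
White is in check but has 4 legal moves → neither.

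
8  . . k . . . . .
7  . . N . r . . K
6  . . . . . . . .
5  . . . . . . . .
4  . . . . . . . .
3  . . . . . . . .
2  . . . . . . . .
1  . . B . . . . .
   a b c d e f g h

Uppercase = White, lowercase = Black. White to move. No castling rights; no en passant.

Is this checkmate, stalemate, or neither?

neither

White to move; white king on h7.
In check: yes, from the black rook on e7.
Legal moves for White: Kh8, Kg8, Kh6, Kg6.
White is in check but has 4 legal moves → neither.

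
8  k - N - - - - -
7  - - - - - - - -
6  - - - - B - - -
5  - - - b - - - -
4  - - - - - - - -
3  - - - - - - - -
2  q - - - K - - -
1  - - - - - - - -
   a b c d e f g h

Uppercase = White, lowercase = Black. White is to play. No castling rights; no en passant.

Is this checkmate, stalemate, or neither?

White to move; white king on e2.
In check: yes, from the black queen on a2.
King squares — d1: available; e1: available; f1: available; d2: attacked by Qa2; f2: attacked by Qa2; d3: available; e3: available; f3: attacked by Bd5.
Legal moves for White: Ke3, Kd3, Kf1, Ke1, Kd1.
White is in check but has 5 legal moves → neither.

neither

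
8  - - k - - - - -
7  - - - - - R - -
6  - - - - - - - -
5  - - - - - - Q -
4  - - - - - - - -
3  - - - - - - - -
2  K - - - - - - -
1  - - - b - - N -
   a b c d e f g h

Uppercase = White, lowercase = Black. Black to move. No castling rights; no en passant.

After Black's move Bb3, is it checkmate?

no

After Bb3: white king on a2; in check: yes, from the black bishop on b3.
White has 5 legal replies: Kxb3, Ka3, Kb2, Kb1, Ka1.
In check but a legal move exists → not checkmate.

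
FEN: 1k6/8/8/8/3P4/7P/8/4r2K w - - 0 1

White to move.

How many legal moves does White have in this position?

2

White to move; king on h1.
In check: yes, from the black rook on e1.
Legal moves: Kh2, Kg2.
Count: 2.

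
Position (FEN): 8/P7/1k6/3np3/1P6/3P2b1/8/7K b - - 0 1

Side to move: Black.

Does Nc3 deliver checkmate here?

After Nc3: white king on h1; in check: no.
White is not in check, so this cannot be checkmate.

no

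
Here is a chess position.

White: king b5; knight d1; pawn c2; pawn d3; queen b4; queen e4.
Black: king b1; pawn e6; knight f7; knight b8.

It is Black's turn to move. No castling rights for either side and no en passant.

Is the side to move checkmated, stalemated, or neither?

Black to move; black king on b1.
In check: yes, from the white queen on b4.
King squares — a1: available; c1: available; a2: available; b2: attacked by Nd1; c2: available.
Legal moves for Black: Kxc2, Ka2, Kc1, Ka1.
Black is in check but has 4 legal moves → neither.

neither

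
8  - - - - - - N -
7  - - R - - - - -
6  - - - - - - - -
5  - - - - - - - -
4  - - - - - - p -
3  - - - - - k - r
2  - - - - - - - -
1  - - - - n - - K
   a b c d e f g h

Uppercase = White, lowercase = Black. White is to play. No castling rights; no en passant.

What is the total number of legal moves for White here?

White to move; king on h1.
In check: yes, from the black rook on h3.
Legal moves: Kg1.
Count: 1.

1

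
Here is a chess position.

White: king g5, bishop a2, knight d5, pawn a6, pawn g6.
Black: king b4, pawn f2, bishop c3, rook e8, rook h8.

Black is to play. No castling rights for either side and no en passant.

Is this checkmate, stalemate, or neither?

neither

Black to move; black king on b4.
In check: yes, from the white knight on d5.
Legal moves for Black: Kc5, Kb5, Ka5, Ka4, Ka3.
Black is in check but has 5 legal moves → neither.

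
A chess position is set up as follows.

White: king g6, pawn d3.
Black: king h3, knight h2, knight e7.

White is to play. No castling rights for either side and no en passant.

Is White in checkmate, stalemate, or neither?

White to move; white king on g6.
In check: yes, from the black knight on e7.
Legal moves for White: Kh7, Kg7, Kf7, Kh6, Kf6, Kh5, Kg5.
White is in check but has 7 legal moves → neither.

neither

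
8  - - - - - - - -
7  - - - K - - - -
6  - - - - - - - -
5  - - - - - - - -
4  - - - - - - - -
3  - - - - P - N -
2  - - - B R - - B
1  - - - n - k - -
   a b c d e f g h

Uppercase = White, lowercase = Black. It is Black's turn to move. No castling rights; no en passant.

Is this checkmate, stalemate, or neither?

checkmate

Black to move; black king on f1.
In check: yes, from the white knight on g3.
King squares — e1: attacked by Bd2; g1: attacked by Bh2; e2: attacked by Ng3; f2: attacked by Re2; g2: attacked by Re2.
Legal moves for Black: none.
In check with no legal moves → checkmate.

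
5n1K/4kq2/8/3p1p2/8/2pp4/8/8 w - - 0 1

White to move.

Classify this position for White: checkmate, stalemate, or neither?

stalemate

White to move; white king on h8.
In check: no.
King squares — g7: attacked by Qf7; h7: attacked by Qf7; g8: attacked by Qf7.
Legal moves for White: none.
Not in check and no legal moves → stalemate.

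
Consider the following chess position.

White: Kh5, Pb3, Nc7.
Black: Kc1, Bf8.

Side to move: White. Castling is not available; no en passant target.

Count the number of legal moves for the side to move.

11

White to move; king on h5.
In check: no.
Legal moves: Ne8, Na8, Ne6, Na6, Nd5, Nb5, Kg6, Kg5, Kh4, Kg4, b4.
Count: 11.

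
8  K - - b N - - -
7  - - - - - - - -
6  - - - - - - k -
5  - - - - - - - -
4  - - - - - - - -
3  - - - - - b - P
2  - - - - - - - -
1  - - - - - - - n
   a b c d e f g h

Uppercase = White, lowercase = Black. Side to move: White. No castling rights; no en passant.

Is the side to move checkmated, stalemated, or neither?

White to move; white king on a8.
In check: yes, from the black bishop on f3.
King squares — a7: available; b7: attacked by Bf3; b8: available.
Legal moves for White: Kb8, Ka7.
White is in check but has 2 legal moves → neither.

neither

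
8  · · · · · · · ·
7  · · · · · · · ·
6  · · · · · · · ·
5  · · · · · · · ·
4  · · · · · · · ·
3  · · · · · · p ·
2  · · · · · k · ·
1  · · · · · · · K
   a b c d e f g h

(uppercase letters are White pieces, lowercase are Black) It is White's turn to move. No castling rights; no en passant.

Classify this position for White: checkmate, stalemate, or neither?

stalemate

White to move; white king on h1.
In check: no.
King squares — g1: attacked by Kf2; g2: attacked by Kf2; h2: attacked by Pg3.
Legal moves for White: none.
Not in check and no legal moves → stalemate.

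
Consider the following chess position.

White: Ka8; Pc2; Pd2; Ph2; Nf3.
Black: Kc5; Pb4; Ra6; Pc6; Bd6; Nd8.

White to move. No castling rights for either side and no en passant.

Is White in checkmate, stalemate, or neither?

checkmate

White to move; white king on a8.
In check: yes, from the black rook on a6.
King squares — a7: attacked by Ra6; b7: attacked by Nd8; b8: attacked by Bd6.
Legal moves for White: none.
In check with no legal moves → checkmate.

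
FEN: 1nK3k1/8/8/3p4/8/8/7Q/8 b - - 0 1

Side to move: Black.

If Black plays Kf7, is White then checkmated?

no

After Kf7: white king on c8; in check: no.
White is not in check, so this cannot be checkmate.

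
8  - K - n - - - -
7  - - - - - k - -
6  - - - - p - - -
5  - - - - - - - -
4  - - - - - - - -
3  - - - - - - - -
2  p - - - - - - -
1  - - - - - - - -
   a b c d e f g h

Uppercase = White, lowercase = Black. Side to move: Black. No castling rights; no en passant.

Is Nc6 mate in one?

no

After Nc6: white king on b8; in check: yes, from the black knight on c6.
White has 4 legal replies: Kc8, Ka8, Kc7, Kb7.
In check but a legal move exists → not checkmate.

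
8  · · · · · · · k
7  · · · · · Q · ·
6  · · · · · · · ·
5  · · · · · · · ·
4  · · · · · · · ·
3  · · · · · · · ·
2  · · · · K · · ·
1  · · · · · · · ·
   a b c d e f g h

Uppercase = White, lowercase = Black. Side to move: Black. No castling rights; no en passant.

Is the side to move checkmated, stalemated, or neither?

Black to move; black king on h8.
In check: no.
King squares — g7: attacked by Qf7; h7: attacked by Qf7; g8: attacked by Qf7.
Legal moves for Black: none.
Not in check and no legal moves → stalemate.

stalemate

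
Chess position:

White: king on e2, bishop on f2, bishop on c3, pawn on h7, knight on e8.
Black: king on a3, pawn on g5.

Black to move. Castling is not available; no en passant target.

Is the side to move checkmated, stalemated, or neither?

neither

Black to move; black king on a3.
In check: no.
Legal moves for Black: Ka4, Kb3, Ka2, g4.
Black has 4 legal moves and is not in check → neither.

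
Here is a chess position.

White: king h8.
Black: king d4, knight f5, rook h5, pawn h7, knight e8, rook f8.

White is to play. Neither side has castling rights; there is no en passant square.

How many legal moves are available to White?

0

White to move; king on h8.
In check: yes, from the black rook on f8.
Legal moves: none.
Count: 0.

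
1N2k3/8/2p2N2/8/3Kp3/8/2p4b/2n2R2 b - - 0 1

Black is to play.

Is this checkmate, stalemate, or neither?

neither

Black to move; black king on e8.
In check: yes, from the white knight on f6.
King squares — d7: attacked by Nf6; e7: available; f7: available; d8: available; f8: available.
Legal moves for Black: Kf8, Kd8, Kf7, Ke7.
Black is in check but has 4 legal moves → neither.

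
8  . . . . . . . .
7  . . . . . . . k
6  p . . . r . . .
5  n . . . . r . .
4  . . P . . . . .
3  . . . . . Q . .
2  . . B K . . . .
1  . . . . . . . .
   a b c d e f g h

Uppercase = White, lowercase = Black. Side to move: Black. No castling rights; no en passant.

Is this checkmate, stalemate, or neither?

Black to move; black king on h7.
In check: no.
Legal moves for Black include: Kh8, Kg8, Kg7, Kh6, Kg6, Re8, Re7, Rh6, Rg6, Rf6, Rd6+, Rc6, Rb6, Re5, Re4, Re3, Re2+, Re1, ... (list truncated; more exist).
Black has legal moves and is not in check → neither.

neither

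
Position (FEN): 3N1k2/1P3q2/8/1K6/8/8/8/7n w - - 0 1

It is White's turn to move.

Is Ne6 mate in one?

After Ne6: black king on f8; in check: yes, from the white knight on e6.
Black has 4 legal replies: Kg8, Ke8, Ke7, Qxe6.
In check but a legal move exists → not checkmate.

no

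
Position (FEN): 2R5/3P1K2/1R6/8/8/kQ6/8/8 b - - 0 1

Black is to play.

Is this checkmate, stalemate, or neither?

checkmate

Black to move; black king on a3.
In check: yes, from the white queen on b3.
King squares — a2: attacked by Qb3; b2: attacked by Qb3; b3: attacked by Rb6; a4: attacked by Qb3; b4: attacked by Qb3.
Legal moves for Black: none.
In check with no legal moves → checkmate.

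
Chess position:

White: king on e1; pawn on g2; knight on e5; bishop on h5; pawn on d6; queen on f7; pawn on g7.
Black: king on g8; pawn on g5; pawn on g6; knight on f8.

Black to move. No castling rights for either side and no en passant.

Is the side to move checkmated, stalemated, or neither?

neither

Black to move; black king on g8.
In check: yes, from the white queen on f7.
King squares — f7: attacked by Ne5; g7: attacked by Qf7; h7: available; f8: own knight; h8: attacked by Pg7.
Legal moves for Black: Kh7.
Black is in check but has 1 legal move → neither.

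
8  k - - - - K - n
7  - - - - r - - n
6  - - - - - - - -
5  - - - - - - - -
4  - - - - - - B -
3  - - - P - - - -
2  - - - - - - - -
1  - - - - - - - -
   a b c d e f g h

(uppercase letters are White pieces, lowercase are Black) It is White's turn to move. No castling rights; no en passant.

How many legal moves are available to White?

2

White to move; king on f8.
In check: yes, from the black knight on h7.
Legal moves: Kg8, Kxe7.
Count: 2.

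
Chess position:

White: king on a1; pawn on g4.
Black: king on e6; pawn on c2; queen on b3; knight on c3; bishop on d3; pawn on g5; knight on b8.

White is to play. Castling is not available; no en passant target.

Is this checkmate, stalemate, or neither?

stalemate

White to move; white king on a1.
In check: no.
King squares — b1: attacked by Pc2; a2: attacked by Qb3; b2: attacked by Qb3.
Legal moves for White: none.
Not in check and no legal moves → stalemate.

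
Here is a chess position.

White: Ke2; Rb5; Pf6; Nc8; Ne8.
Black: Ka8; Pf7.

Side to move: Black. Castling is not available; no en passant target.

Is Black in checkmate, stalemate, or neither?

stalemate

Black to move; black king on a8.
In check: no.
King squares — a7: attacked by Nc8; b7: attacked by Rb5; b8: attacked by Rb5.
Legal moves for Black: none.
Not in check and no legal moves → stalemate.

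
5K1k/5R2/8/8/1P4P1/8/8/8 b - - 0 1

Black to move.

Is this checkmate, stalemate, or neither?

stalemate

Black to move; black king on h8.
In check: no.
King squares — g7: attacked by Rf7; h7: attacked by Rf7; g8: attacked by Kf8.
Legal moves for Black: none.
Not in check and no legal moves → stalemate.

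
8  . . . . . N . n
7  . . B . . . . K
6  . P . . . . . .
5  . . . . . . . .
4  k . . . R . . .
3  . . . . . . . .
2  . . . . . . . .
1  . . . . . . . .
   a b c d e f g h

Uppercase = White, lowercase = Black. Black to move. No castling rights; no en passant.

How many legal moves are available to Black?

4

Black to move; king on a4.
In check: yes, from the white rook on e4.
Legal moves: Kb5, Ka5, Kb3, Ka3.
Count: 4.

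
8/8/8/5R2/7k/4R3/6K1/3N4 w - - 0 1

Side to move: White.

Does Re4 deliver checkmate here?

After Re4: black king on h4; in check: yes, from the white rook on e4.
King squares — g3: attacked by Kg2; h3: attacked by Kg2; g4: attacked by Re4; g5: attacked by Rf5; h5: attacked by Rf5.
Black has no legal moves → checkmate.

yes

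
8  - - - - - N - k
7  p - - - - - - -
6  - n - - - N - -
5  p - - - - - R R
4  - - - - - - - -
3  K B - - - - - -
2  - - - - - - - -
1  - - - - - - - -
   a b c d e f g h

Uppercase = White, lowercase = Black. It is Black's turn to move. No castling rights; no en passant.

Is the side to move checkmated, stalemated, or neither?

checkmate

Black to move; black king on h8.
In check: yes, from the white rook on h5.
King squares — g7: attacked by Rg5; h7: attacked by Rh5; g8: attacked by Bb3.
Legal moves for Black: none.
In check with no legal moves → checkmate.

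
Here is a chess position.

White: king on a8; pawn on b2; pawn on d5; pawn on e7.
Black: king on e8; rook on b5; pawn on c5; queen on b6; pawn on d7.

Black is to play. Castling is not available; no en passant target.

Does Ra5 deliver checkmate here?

yes

After Ra5: white king on a8; in check: yes, from the black rook on a5.
King squares — a7: attacked by Ra5; b7: attacked by Qb6; b8: attacked by Qb6.
White has no legal moves → checkmate.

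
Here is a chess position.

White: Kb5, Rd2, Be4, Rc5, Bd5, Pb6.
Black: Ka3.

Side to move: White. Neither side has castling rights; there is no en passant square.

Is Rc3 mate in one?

After Rc3: black king on a3; in check: yes, from the white rook on c3.
King squares — a2: attacked by Rd2; b2: attacked by Rd2; b3: attacked by Rc3; a4: attacked by Kb5; b4: attacked by Kb5.
Black has no legal moves → checkmate.

yes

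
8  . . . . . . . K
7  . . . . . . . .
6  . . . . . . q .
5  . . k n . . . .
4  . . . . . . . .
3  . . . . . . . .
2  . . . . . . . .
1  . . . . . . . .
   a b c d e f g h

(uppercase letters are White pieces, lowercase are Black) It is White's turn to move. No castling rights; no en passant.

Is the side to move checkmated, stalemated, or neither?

White to move; white king on h8.
In check: no.
King squares — g7: attacked by Qg6; h7: attacked by Qg6; g8: attacked by Qg6.
Legal moves for White: none.
Not in check and no legal moves → stalemate.

stalemate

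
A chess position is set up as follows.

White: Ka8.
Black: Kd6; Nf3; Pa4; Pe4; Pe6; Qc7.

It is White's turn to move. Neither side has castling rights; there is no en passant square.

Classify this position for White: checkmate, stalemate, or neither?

stalemate

White to move; white king on a8.
In check: no.
King squares — a7: attacked by Qc7; b7: attacked by Qc7; b8: attacked by Qc7.
Legal moves for White: none.
Not in check and no legal moves → stalemate.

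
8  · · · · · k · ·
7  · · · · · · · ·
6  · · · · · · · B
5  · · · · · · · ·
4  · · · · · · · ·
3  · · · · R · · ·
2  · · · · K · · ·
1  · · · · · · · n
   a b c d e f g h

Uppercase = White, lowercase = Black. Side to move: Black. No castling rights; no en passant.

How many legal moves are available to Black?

2

Black to move; king on f8.
In check: yes, from the white bishop on h6.
Legal moves: Kg8, Kf7.
Count: 2.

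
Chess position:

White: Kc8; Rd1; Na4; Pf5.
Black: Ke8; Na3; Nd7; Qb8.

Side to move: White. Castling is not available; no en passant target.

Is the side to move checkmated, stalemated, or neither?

White to move; white king on c8.
In check: yes, from the black queen on b8.
King squares — b7: attacked by Qb8; c7: attacked by Qb8; d7: attacked by Ke8; b8: attacked by Nd7; d8: attacked by Qb8.
Legal moves for White: none.
In check with no legal moves → checkmate.

checkmate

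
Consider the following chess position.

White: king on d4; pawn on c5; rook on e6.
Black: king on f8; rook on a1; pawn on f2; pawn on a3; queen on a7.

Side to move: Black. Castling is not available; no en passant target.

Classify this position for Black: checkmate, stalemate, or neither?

Black to move; black king on f8.
In check: no.
Legal moves for Black include: Kg8, Kg7, Kf7, Qb8, Qa8, Qh7, Qg7+, Qf7, Qe7, Qd7+, Qc7, Qb7, Qb6, Qa6, Qxc5+, Qa5, Qa4+, Ra2, ... (list truncated; more exist).
Black has legal moves and is not in check → neither.

neither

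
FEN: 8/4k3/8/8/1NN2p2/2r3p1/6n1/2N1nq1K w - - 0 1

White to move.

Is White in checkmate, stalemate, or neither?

checkmate

White to move; white king on h1.
In check: yes, from the black queen on f1.
King squares — g1: attacked by Qf1; g2: attacked by Ne1; h2: attacked by Pg3.
Legal moves for White: none.
In check with no legal moves → checkmate.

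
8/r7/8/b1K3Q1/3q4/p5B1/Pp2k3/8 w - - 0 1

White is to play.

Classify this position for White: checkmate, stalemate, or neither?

White to move; white king on c5.
In check: yes, from the black queen on d4.
Legal moves for White: Kc6, Kb5, Kxd4.
White is in check but has 3 legal moves → neither.

neither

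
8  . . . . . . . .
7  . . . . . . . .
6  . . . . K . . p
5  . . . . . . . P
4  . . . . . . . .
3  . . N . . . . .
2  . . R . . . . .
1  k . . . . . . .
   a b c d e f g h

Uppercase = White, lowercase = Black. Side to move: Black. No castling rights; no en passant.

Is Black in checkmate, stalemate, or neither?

stalemate

Black to move; black king on a1.
In check: no.
King squares — b1: attacked by Nc3; a2: attacked by Rc2; b2: attacked by Rc2.
Legal moves for Black: none.
Not in check and no legal moves → stalemate.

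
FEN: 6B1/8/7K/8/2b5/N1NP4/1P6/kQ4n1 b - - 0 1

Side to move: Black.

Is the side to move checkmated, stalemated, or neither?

Black to move; black king on a1.
In check: yes, from the white queen on b1.
King squares — b1: attacked by Na3; a2: attacked by Qb1; b2: attacked by Qb1.
Legal moves for Black: none.
In check with no legal moves → checkmate.

checkmate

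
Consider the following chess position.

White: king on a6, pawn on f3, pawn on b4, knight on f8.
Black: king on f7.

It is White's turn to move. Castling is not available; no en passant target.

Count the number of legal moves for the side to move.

White to move; king on a6.
In check: no.
Legal moves: Nh7, Nd7, Ng6, Ne6, Kb7, Ka7, Kb6, Kb5, Ka5, b5, f4.
Count: 11.

11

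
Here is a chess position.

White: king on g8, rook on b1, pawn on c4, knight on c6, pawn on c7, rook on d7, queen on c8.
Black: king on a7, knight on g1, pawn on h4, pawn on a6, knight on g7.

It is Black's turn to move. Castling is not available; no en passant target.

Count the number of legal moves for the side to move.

Black to move; king on a7.
In check: yes, from the white knight on c6.
Legal moves: none.
Count: 0.

0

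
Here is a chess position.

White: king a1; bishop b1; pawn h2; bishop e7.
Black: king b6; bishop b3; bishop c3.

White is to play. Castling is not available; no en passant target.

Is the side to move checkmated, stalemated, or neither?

checkmate

White to move; white king on a1.
In check: yes, from the black bishop on c3.
King squares — b1: own bishop; a2: attacked by Bb3; b2: attacked by Bc3.
Legal moves for White: none.
In check with no legal moves → checkmate.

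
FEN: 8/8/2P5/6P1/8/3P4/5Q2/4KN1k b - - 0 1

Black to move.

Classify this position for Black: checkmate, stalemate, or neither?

stalemate

Black to move; black king on h1.
In check: no.
King squares — g1: attacked by Qf2; g2: attacked by Qf2; h2: attacked by Nf1.
Legal moves for Black: none.
Not in check and no legal moves → stalemate.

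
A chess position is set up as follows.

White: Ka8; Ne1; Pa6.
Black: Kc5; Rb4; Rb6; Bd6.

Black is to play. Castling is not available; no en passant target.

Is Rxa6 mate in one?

yes

After Rxa6: white king on a8; in check: yes, from the black rook on a6.
King squares — a7: attacked by Ra6; b7: attacked by Rb4; b8: attacked by Rb4.
White has no legal moves → checkmate.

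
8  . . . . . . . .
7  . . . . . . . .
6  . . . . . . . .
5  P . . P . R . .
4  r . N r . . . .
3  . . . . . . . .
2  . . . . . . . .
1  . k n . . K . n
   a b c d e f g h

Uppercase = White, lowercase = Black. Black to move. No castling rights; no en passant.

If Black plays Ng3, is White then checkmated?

no

After Ng3: white king on f1; in check: yes, from the black knight on g3.
White has 4 legal replies: Kg2, Kf2, Kg1, Ke1.
In check but a legal move exists → not checkmate.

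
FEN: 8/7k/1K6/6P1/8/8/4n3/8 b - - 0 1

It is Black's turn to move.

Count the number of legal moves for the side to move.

10

Black to move; king on h7.
In check: no.
Legal moves: Kh8, Kg8, Kg7, Kg6, Nf4, Nd4, Ng3, Nc3, Ng1, Nc1.
Count: 10.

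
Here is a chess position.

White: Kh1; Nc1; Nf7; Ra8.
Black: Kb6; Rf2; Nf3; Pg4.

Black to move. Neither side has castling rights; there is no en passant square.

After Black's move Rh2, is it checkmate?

yes

After Rh2: white king on h1; in check: yes, from the black rook on h2.
King squares — g1: attacked by Nf3; g2: attacked by Rh2; h2: attacked by Nf3.
White has no legal moves → checkmate.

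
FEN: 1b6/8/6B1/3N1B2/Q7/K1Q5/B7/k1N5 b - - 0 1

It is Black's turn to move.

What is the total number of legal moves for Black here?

Black to move; king on a1.
In check: yes, from the white queen on c3.
Legal moves: none.
Count: 0.

0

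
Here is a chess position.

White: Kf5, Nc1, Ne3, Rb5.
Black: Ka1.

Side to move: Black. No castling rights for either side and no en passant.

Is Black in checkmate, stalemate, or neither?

Black to move; black king on a1.
In check: no.
King squares — b1: attacked by Rb5; a2: attacked by Nc1; b2: attacked by Rb5.
Legal moves for Black: none.
Not in check and no legal moves → stalemate.

stalemate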